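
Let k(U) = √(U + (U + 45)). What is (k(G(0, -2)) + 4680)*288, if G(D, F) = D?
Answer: 1347840 + 864*√5 ≈ 1.3498e+6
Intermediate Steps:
k(U) = √(45 + 2*U) (k(U) = √(U + (45 + U)) = √(45 + 2*U))
(k(G(0, -2)) + 4680)*288 = (√(45 + 2*0) + 4680)*288 = (√(45 + 0) + 4680)*288 = (√45 + 4680)*288 = (3*√5 + 4680)*288 = (4680 + 3*√5)*288 = 1347840 + 864*√5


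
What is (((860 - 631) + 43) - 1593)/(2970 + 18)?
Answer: -1321/2988 ≈ -0.44210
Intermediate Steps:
(((860 - 631) + 43) - 1593)/(2970 + 18) = ((229 + 43) - 1593)/2988 = (272 - 1593)*(1/2988) = -1321*1/2988 = -1321/2988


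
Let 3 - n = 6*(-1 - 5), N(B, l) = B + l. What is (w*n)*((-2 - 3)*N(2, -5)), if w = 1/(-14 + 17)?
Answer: 195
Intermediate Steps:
w = ⅓ (w = 1/3 = ⅓ ≈ 0.33333)
n = 39 (n = 3 - 6*(-1 - 5) = 3 - 6*(-6) = 3 - 1*(-36) = 3 + 36 = 39)
(w*n)*((-2 - 3)*N(2, -5)) = ((⅓)*39)*((-2 - 3)*(2 - 5)) = 13*(-5*(-3)) = 13*15 = 195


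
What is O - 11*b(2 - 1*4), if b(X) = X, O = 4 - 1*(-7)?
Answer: 33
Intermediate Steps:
O = 11 (O = 4 + 7 = 11)
O - 11*b(2 - 1*4) = 11 - 11*(2 - 1*4) = 11 - 11*(2 - 4) = 11 - 11*(-2) = 11 + 22 = 33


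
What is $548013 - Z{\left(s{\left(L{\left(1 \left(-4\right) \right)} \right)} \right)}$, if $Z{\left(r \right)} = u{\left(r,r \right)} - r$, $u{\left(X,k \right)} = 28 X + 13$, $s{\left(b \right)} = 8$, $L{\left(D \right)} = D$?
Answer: $547784$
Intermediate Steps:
$u{\left(X,k \right)} = 13 + 28 X$
$Z{\left(r \right)} = 13 + 27 r$ ($Z{\left(r \right)} = \left(13 + 28 r\right) - r = 13 + 27 r$)
$548013 - Z{\left(s{\left(L{\left(1 \left(-4\right) \right)} \right)} \right)} = 548013 - \left(13 + 27 \cdot 8\right) = 548013 - \left(13 + 216\right) = 548013 - 229 = 547784$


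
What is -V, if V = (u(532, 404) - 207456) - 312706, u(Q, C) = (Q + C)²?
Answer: -355934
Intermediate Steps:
u(Q, C) = (C + Q)²
V = 355934 (V = ((404 + 532)² - 207456) - 312706 = (936² - 207456) - 312706 = (876096 - 207456) - 312706 = 668640 - 312706 = 355934)
-V = -1*355934 = -355934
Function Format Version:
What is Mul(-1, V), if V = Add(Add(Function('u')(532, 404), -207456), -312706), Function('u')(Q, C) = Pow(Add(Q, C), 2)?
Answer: -355934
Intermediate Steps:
Function('u')(Q, C) = Pow(Add(C, Q), 2)
V = 355934 (V = Add(Add(Pow(Add(404, 532), 2), -207456), -312706) = Add(Add(Pow(936, 2), -207456), -312706) = Add(Add(876096, -207456), -312706) = Add(668640, -312706) = 355934)
Mul(-1, V) = Mul(-1, 355934) = -355934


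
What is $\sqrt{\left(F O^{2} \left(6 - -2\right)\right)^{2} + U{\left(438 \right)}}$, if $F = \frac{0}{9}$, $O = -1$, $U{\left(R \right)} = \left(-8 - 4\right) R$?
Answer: $6 i \sqrt{146} \approx 72.498 i$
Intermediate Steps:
$U{\left(R \right)} = - 12 R$
$F = 0$ ($F = 0 \cdot \frac{1}{9} = 0$)
$\sqrt{\left(F O^{2} \left(6 - -2\right)\right)^{2} + U{\left(438 \right)}} = \sqrt{\left(0 \left(-1\right)^{2} \left(6 - -2\right)\right)^{2} - 5256} = \sqrt{\left(0 \cdot 1 \left(6 + 2\right)\right)^{2} - 5256} = \sqrt{\left(0 \cdot 8\right)^{2} - 5256} = \sqrt{0^{2} - 5256} = \sqrt{0 - 5256} = \sqrt{-5256} = 6 i \sqrt{146}$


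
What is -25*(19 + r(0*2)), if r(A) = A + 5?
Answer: -600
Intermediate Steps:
r(A) = 5 + A
-25*(19 + r(0*2)) = -25*(19 + (5 + 0*2)) = -25*(19 + (5 + 0)) = -25*(19 + 5) = -25*24 = -600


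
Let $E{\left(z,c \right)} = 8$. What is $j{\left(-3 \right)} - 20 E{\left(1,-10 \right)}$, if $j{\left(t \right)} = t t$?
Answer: $-151$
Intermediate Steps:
$j{\left(t \right)} = t^{2}$
$j{\left(-3 \right)} - 20 E{\left(1,-10 \right)} = \left(-3\right)^{2} - 160 = 9 - 160 = -151$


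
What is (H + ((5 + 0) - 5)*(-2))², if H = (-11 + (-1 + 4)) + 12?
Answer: 16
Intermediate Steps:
H = 4 (H = (-11 + 3) + 12 = -8 + 12 = 4)
(H + ((5 + 0) - 5)*(-2))² = (4 + ((5 + 0) - 5)*(-2))² = (4 + (5 - 5)*(-2))² = (4 + 0*(-2))² = (4 + 0)² = 4² = 16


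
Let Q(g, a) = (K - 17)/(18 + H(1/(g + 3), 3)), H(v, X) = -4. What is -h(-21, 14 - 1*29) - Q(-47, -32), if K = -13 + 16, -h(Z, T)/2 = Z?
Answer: -41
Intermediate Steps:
h(Z, T) = -2*Z
K = 3
Q(g, a) = -1 (Q(g, a) = (3 - 17)/(18 - 4) = -14/14 = -14*1/14 = -1)
-h(-21, 14 - 1*29) - Q(-47, -32) = -(-2)*(-21) - 1*(-1) = -1*42 + 1 = -42 + 1 = -41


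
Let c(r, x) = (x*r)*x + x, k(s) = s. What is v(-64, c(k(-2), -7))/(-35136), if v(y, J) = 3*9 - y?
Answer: -91/35136 ≈ -0.0025899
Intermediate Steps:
c(r, x) = x + r*x² (c(r, x) = (r*x)*x + x = r*x² + x = x + r*x²)
v(y, J) = 27 - y
v(-64, c(k(-2), -7))/(-35136) = (27 - 1*(-64))/(-35136) = (27 + 64)*(-1/35136) = 91*(-1/35136) = -91/35136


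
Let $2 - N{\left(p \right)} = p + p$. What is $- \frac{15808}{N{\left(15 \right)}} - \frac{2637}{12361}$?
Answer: $\frac{48832213}{86527} \approx 564.36$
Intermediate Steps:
$N{\left(p \right)} = 2 - 2 p$ ($N{\left(p \right)} = 2 - \left(p + p\right) = 2 - 2 p$)
$- \frac{15808}{N{\left(15 \right)}} - \frac{2637}{12361} = - \frac{15808}{2 - 30} - \frac{2637}{12361} = - \frac{15808}{-28} - \frac{2637}{12361} = \left(-15808\right) \left(- \frac{1}{28}\right) - \frac{2637}{12361} = \frac{3952}{7} - \frac{2637}{12361} = \frac{48832213}{86527}$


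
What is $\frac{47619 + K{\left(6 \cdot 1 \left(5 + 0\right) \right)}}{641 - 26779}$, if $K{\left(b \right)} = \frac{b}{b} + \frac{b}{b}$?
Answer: $- \frac{6803}{3734} \approx -1.8219$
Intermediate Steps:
$K{\left(b \right)} = 2$ ($K{\left(b \right)} = 1 + 1 = 2$)
$\frac{47619 + K{\left(6 \cdot 1 \left(5 + 0\right) \right)}}{641 - 26779} = \frac{47619 + 2}{641 - 26779} = \frac{47621}{-26138} = 47621 \left(- \frac{1}{26138}\right) = - \frac{6803}{3734}$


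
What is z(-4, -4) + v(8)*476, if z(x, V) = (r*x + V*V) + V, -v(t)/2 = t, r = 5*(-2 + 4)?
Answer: -7644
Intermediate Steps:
r = 10 (r = 5*2 = 10)
v(t) = -2*t
z(x, V) = V + V² + 10*x (z(x, V) = (10*x + V*V) + V = (10*x + V²) + V = (V² + 10*x) + V = V + V² + 10*x)
z(-4, -4) + v(8)*476 = (-4 + (-4)² + 10*(-4)) - 2*8*476 = (-4 + 16 - 40) - 16*476 = -28 - 7616 = -7644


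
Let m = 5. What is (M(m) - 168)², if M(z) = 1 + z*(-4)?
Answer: 34969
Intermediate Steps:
M(z) = 1 - 4*z
(M(m) - 168)² = ((1 - 4*5) - 168)² = ((1 - 20) - 168)² = (-19 - 168)² = (-187)² = 34969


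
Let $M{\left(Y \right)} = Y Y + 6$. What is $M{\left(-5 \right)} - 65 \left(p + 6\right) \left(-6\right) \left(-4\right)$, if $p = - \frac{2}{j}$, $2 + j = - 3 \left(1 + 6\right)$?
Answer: $- \frac{217687}{23} \approx -9464.7$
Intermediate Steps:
$j = -23$ ($j = -2 - 3 \left(1 + 6\right) = -2 - 21 = -23$)
$p = \frac{2}{23}$ ($p = - \frac{2}{-23} = \left(-2\right) \left(- \frac{1}{23}\right) = \frac{2}{23} \approx 0.086957$)
$M{\left(Y \right)} = 6 + Y^{2}$ ($M{\left(Y \right)} = Y^{2} + 6 = 6 + Y^{2}$)
$M{\left(-5 \right)} - 65 \left(p + 6\right) \left(-6\right) \left(-4\right) = \left(6 + \left(-5\right)^{2}\right) - 65 \left(\frac{2}{23} + 6\right) \left(-6\right) \left(-4\right) = \left(6 + 25\right) - 65 \cdot \frac{140}{23} \left(-6\right) \left(-4\right) = 31 - 65 \left(\left(- \frac{840}{23}\right) \left(-4\right)\right) = 31 - \frac{218400}{23} = - \frac{217687}{23}$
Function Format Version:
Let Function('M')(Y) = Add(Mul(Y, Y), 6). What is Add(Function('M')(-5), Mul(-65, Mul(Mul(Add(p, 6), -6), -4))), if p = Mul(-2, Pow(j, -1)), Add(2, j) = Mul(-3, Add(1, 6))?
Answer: Rational(-217687, 23) ≈ -9464.7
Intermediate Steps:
j = -23 (j = Add(-2, Mul(-3, Add(1, 6))) = Add(-2, Mul(-3, 7)) = Add(-2, -21) = -23)
p = Rational(2, 23) (p = Mul(-2, Pow(-23, -1)) = Mul(-2, Rational(-1, 23)) = Rational(2, 23) ≈ 0.086957)
Function('M')(Y) = Add(6, Pow(Y, 2)) (Function('M')(Y) = Add(Pow(Y, 2), 6) = Add(6, Pow(Y, 2)))
Add(Function('M')(-5), Mul(-65, Mul(Mul(Add(p, 6), -6), -4))) = Add(Add(6, Pow(-5, 2)), Mul(-65, Mul(Mul(Add(Rational(2, 23), 6), -6), -4))) = Add(Add(6, 25), Mul(-65, Mul(Mul(Rational(140, 23), -6), -4))) = Add(31, Mul(-65, Mul(Rational(-840, 23), -4))) = Add(31, Mul(-65, Rational(3360, 23))) = Add(31, Rational(-218400, 23)) = Rational(-217687, 23)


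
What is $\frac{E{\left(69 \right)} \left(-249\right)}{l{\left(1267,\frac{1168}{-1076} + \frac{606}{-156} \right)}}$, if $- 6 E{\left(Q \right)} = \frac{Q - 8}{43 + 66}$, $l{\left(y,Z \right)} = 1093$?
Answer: $\frac{5063}{238274} \approx 0.021249$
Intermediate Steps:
$E{\left(Q \right)} = \frac{4}{327} - \frac{Q}{654}$ ($E{\left(Q \right)} = - \frac{\left(Q - 8\right) \frac{1}{43 + 66}}{6} = - \frac{\left(-8 + Q\right) \frac{1}{109}}{6} = - \frac{- \frac{8}{109} + \frac{Q}{109}}{6} = \frac{4}{327} - \frac{Q}{654}$)
$\frac{E{\left(69 \right)} \left(-249\right)}{l{\left(1267,\frac{1168}{-1076} + \frac{606}{-156} \right)}} = \frac{\left(\frac{4}{327} - \frac{23}{218}\right) \left(-249\right)}{1093} = \left(\frac{4}{327} - \frac{23}{218}\right) \left(-249\right) \frac{1}{1093} = \left(- \frac{61}{654}\right) \left(-249\right) \frac{1}{1093} = \frac{5063}{218} \cdot \frac{1}{1093} = \frac{5063}{238274}$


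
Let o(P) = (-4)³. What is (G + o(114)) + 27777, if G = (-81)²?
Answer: 34274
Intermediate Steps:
o(P) = -64
G = 6561
(G + o(114)) + 27777 = (6561 - 64) + 27777 = 6497 + 27777 = 34274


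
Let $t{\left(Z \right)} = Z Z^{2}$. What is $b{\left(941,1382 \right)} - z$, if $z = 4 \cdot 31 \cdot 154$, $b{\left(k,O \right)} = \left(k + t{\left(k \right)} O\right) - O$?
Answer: $1151534372685$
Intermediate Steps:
$t{\left(Z \right)} = Z^{3}$
$b{\left(k,O \right)} = k - O + O k^{3}$ ($b{\left(k,O \right)} = \left(k + k^{3} O\right) - O = \left(k + O k^{3}\right) - O = k - O + O k^{3}$)
$z = 19096$ ($z = 124 \cdot 154 = 19096$)
$b{\left(941,1382 \right)} - z = \left(941 - 1382 + 1382 \cdot 941^{3}\right) - 19096 = \left(941 - 1382 + 1382 \cdot 833237621\right) - 19096 = \left(941 - 1382 + 1151534392222\right) - 19096 = 1151534391781 - 19096 = 1151534372685$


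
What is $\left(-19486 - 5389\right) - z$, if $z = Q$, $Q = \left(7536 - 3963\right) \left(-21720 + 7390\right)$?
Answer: $51176215$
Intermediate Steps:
$Q = -51201090$ ($Q = 3573 \left(-14330\right) = -51201090$)
$z = -51201090$
$\left(-19486 - 5389\right) - z = \left(-19486 - 5389\right) - -51201090 = -24875 + 51201090 = 51176215$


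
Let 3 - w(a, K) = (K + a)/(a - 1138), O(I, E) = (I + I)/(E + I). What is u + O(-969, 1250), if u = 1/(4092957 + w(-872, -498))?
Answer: -1594363130493/231174435263 ≈ -6.8968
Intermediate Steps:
O(I, E) = 2*I/(E + I) (O(I, E) = (2*I)/(E + I) = 2*I/(E + I))
w(a, K) = 3 - (K + a)/(-1138 + a) (w(a, K) = 3 - (K + a)/(a - 1138) = 3 - (K + a)/(-1138 + a))
u = 201/822684823 (u = 1/(4092957 + (-3414 - 1*(-498) + 2*(-872))/(-1138 - 872)) = 1/(4092957 + (-3414 + 498 - 1744)/(-2010)) = 1/(4092957 - 1/2010*(-4660)) = 1/(4092957 + 466/201) = 1/(822684823/201) = 201/822684823 ≈ 2.4432e-7)
u + O(-969, 1250) = 201/822684823 + 2*(-969)/(1250 - 969) = 201/822684823 + 2*(-969)/281 = 201/822684823 + 2*(-969)*(1/281) = 201/822684823 - 1938/281 = -1594363130493/231174435263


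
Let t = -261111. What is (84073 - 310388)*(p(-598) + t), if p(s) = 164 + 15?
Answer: 59052825580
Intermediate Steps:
p(s) = 179
(84073 - 310388)*(p(-598) + t) = (84073 - 310388)*(179 - 261111) = -226315*(-260932) = 59052825580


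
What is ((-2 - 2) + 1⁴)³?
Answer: -27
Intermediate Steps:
((-2 - 2) + 1⁴)³ = (-4 + 1)³ = (-3)³ = -27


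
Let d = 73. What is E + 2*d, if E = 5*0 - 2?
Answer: 144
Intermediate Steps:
E = -2 (E = 0 - 2 = -2)
E + 2*d = -2 + 2*73 = -2 + 146 = 144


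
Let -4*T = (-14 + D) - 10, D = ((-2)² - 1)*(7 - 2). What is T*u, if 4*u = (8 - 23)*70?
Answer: -4725/8 ≈ -590.63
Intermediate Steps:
D = 15 (D = (4 - 1)*5 = 3*5 = 15)
u = -525/2 (u = ((8 - 23)*70)/4 = (-15*70)/4 = (¼)*(-1050) = -525/2 ≈ -262.50)
T = 9/4 (T = -((-14 + 15) - 10)/4 = -(1 - 10)/4 = -¼*(-9) = 9/4 ≈ 2.2500)
T*u = (9/4)*(-525/2) = -4725/8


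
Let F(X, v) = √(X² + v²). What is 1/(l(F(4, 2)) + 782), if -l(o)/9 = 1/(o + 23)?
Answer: 397831/310942049 - 18*√5/310942049 ≈ 0.0012793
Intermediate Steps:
l(o) = -9/(23 + o) (l(o) = -9/(o + 23) = -9/(23 + o))
1/(l(F(4, 2)) + 782) = 1/(-9/(23 + √(4² + 2²)) + 782) = 1/(-9/(23 + √(16 + 4)) + 782) = 1/(-9/(23 + √20) + 782) = 1/(-9/(23 + 2*√5) + 782) = 1/(782 - 9/(23 + 2*√5))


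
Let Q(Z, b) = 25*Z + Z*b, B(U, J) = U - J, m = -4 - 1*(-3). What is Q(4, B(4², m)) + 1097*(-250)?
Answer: -274082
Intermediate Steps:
m = -1 (m = -4 + 3 = -1)
Q(4, B(4², m)) + 1097*(-250) = 4*(25 + (4² - 1*(-1))) + 1097*(-250) = 4*(25 + (16 + 1)) - 274250 = 4*(25 + 17) - 274250 = 4*42 - 274250 = 168 - 274250 = -274082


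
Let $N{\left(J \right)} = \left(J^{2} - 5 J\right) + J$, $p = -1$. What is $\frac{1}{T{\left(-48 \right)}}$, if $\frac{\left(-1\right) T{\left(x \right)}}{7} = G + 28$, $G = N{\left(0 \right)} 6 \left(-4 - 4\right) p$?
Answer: $- \frac{1}{196} \approx -0.005102$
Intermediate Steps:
$N{\left(J \right)} = J^{2} - 4 J$
$G = 0$ ($G = 0 \left(-4 + 0\right) 6 \left(-4 - 4\right) \left(-1\right) = 0 \left(-4\right) 6 \left(-8\right) \left(-1\right) = 0 \left(-48\right) \left(-1\right) = 0 \left(-1\right) = 0$)
$T{\left(x \right)} = -196$ ($T{\left(x \right)} = - 7 \left(0 + 28\right) = \left(-7\right) 28 = -196$)
$\frac{1}{T{\left(-48 \right)}} = \frac{1}{-196} = - \frac{1}{196}$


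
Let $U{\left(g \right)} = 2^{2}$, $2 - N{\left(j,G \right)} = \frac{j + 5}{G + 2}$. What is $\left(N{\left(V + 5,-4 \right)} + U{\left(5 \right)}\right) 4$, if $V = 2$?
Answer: $48$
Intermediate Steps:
$N{\left(j,G \right)} = 2 - \frac{5 + j}{2 + G}$ ($N{\left(j,G \right)} = 2 - \frac{j + 5}{G + 2} = 2 - \frac{5 + j}{2 + G}$)
$U{\left(g \right)} = 4$
$\left(N{\left(V + 5,-4 \right)} + U{\left(5 \right)}\right) 4 = \left(\frac{-1 - \left(2 + 5\right) + 2 \left(-4\right)}{2 - 4} + 4\right) 4 = \left(\frac{-1 - 7 - 8}{-2} + 4\right) 4 = \left(- \frac{-1 - 7 - 8}{2} + 4\right) 4 = \left(\left(- \frac{1}{2}\right) \left(-16\right) + 4\right) 4 = \left(8 + 4\right) 4 = 12 \cdot 4 = 48$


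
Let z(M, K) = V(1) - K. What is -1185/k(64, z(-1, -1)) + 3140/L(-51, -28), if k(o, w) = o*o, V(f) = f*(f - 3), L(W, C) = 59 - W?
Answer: 1273109/45056 ≈ 28.256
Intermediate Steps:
V(f) = f*(-3 + f)
z(M, K) = -2 - K (z(M, K) = 1*(-3 + 1) - K = 1*(-2) - K = -2 - K)
k(o, w) = o²
-1185/k(64, z(-1, -1)) + 3140/L(-51, -28) = -1185/(64²) + 3140/(59 - 1*(-51)) = -1185/4096 + 3140/(59 + 51) = -1185*1/4096 + 3140/110 = -1185/4096 + 3140*(1/110) = -1185/4096 + 314/11 = 1273109/45056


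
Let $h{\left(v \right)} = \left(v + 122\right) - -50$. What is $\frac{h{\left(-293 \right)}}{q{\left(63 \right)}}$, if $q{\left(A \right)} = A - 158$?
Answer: $\frac{121}{95} \approx 1.2737$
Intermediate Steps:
$q{\left(A \right)} = -158 + A$
$h{\left(v \right)} = 172 + v$ ($h{\left(v \right)} = \left(122 + v\right) + 50 = 172 + v$)
$\frac{h{\left(-293 \right)}}{q{\left(63 \right)}} = \frac{172 - 293}{-158 + 63} = - \frac{121}{-95} = \left(-121\right) \left(- \frac{1}{95}\right) = \frac{121}{95}$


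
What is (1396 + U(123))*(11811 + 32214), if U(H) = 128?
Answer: 67094100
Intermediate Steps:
(1396 + U(123))*(11811 + 32214) = (1396 + 128)*(11811 + 32214) = 1524*44025 = 67094100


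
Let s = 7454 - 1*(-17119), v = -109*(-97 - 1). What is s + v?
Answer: 35255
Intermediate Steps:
v = 10682 (v = -109*(-98) = 10682)
s = 24573 (s = 7454 + 17119 = 24573)
s + v = 24573 + 10682 = 35255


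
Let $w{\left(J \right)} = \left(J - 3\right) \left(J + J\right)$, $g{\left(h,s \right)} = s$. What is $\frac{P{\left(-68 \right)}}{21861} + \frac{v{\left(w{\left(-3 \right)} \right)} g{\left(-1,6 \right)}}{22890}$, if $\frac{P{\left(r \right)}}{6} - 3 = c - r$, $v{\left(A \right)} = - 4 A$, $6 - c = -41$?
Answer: $- \frac{21284}{3971415} \approx -0.0053593$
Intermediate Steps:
$c = 47$ ($c = 6 - -41 = 6 + 41 = 47$)
$w{\left(J \right)} = 2 J \left(-3 + J\right)$ ($w{\left(J \right)} = \left(-3 + J\right) 2 J = 2 J \left(-3 + J\right)$)
$P{\left(r \right)} = 300 - 6 r$ ($P{\left(r \right)} = 18 + 6 \left(47 - r\right) = 18 - \left(-282 + 6 r\right) = 300 - 6 r$)
$\frac{P{\left(-68 \right)}}{21861} + \frac{v{\left(w{\left(-3 \right)} \right)} g{\left(-1,6 \right)}}{22890} = \frac{300 - -408}{21861} + \frac{- 4 \cdot 2 \left(-3\right) \left(-3 - 3\right) 6}{22890} = \left(300 + 408\right) \frac{1}{21861} + - 4 \cdot 2 \left(-3\right) \left(-6\right) 6 \cdot \frac{1}{22890} = 708 \cdot \frac{1}{21861} + \left(-4\right) 36 \cdot 6 \cdot \frac{1}{22890} = \frac{236}{7287} + \left(-144\right) 6 \cdot \frac{1}{22890} = \frac{236}{7287} - \frac{144}{3815} = - \frac{21284}{3971415}$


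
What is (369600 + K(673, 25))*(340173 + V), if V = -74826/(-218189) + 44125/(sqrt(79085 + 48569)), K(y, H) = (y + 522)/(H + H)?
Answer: 274342552386491997/2181890 + 393003725*sqrt(127654)/3076 ≈ 1.2578e+11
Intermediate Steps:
K(y, H) = (522 + y)/(2*H) (K(y, H) = (522 + y)/((2*H)) = (522 + y)*(1/(2*H)) = (522 + y)/(2*H))
V = 74826/218189 + 44125*sqrt(127654)/127654 (V = -74826*(-1/218189) + 44125/(sqrt(127654)) = 74826/218189 + 44125*(sqrt(127654)/127654) = 74826/218189 + 44125*sqrt(127654)/127654 ≈ 123.84)
(369600 + K(673, 25))*(340173 + V) = (369600 + (1/2)*(522 + 673)/25)*(340173 + (74826/218189 + 44125*sqrt(127654)/127654)) = (369600 + (1/2)*(1/25)*1195)*(74222081523/218189 + 44125*sqrt(127654)/127654) = (369600 + 239/10)*(74222081523/218189 + 44125*sqrt(127654)/127654) = 3696239*(74222081523/218189 + 44125*sqrt(127654)/127654)/10 = 274342552386491997/2181890 + 393003725*sqrt(127654)/3076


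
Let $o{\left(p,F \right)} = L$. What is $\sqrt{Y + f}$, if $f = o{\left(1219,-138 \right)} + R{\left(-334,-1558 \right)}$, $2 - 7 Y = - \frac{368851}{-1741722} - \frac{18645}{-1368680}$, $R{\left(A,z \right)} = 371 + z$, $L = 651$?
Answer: $\frac{i \sqrt{372955431635787110716830966}}{834351023436} \approx 23.146 i$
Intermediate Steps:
$o{\left(p,F \right)} = 651$
$Y = \frac{423040674055}{1668702046872}$ ($Y = \frac{2}{7} - \frac{- \frac{368851}{-1741722} - \frac{18645}{-1368680}}{7} = \frac{2}{7} - \frac{\left(-368851\right) \left(- \frac{1}{1741722}\right) - - \frac{3729}{273736}}{7} = \frac{2}{7} - \frac{\frac{368851}{1741722} + \frac{3729}{273736}}{7} = \frac{2}{7} - \frac{53731339337}{1668702046872} = \frac{423040674055}{1668702046872} \approx 0.25351$)
$f = -536$ ($f = 651 + \left(371 - 1558\right) = 651 - 1187 = -536$)
$\sqrt{Y + f} = \sqrt{\frac{423040674055}{1668702046872} - 536} = \sqrt{- \frac{894001256449337}{1668702046872}} = \frac{i \sqrt{372955431635787110716830966}}{834351023436}$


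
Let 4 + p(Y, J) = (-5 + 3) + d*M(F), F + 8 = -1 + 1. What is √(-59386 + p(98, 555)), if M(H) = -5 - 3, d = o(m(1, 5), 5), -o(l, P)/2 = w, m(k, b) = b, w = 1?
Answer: 4*I*√3711 ≈ 243.67*I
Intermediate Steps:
o(l, P) = -2 (o(l, P) = -2*1 = -2)
d = -2
F = -8 (F = -8 + (-1 + 1) = -8 + 0 = -8)
M(H) = -8
p(Y, J) = 10 (p(Y, J) = -4 + ((-5 + 3) - 2*(-8)) = -4 + (-2 + 16) = -4 + 14 = 10)
√(-59386 + p(98, 555)) = √(-59386 + 10) = √(-59376) = 4*I*√3711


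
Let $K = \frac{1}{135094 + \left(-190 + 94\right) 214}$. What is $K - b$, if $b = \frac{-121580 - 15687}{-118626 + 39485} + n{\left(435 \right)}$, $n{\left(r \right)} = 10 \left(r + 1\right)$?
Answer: $- \frac{1363508503921}{312606950} \approx -4361.7$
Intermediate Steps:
$n{\left(r \right)} = 10 + 10 r$ ($n{\left(r \right)} = 10 \left(1 + r\right) = 10 + 10 r$)
$b = \frac{345192027}{79141}$ ($b = \frac{-121580 - 15687}{-118626 + 39485} + \left(10 + 10 \cdot 435\right) = - \frac{137267}{-79141} + \left(10 + 4350\right) = \left(-137267\right) \left(- \frac{1}{79141}\right) + 4360 = \frac{137267}{79141} + 4360 = \frac{345192027}{79141} \approx 4361.7$)
$K = \frac{1}{114550}$ ($K = \frac{1}{135094 - 20544} = \frac{1}{114550} \approx 8.7298 \cdot 10^{-6}$)
$K - b = \frac{1}{114550} - \frac{345192027}{79141} = - \frac{1363508503921}{312606950}$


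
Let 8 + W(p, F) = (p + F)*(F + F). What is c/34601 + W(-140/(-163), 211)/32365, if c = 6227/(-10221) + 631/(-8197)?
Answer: 42241735449140653264/15293264141018734815 ≈ 2.7621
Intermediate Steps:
c = -57492170/83781537 (c = 6227*(-1/10221) + 631*(-1/8197) = -6227/10221 - 631/8197 = -57492170/83781537 ≈ -0.68622)
W(p, F) = -8 + 2*F*(F + p) (W(p, F) = -8 + (p + F)*(F + F) = -8 + (F + p)*(2*F) = -8 + 2*F*(F + p))
c/34601 + W(-140/(-163), 211)/32365 = -57492170/83781537/34601 + (-8 + 2*211**2 + 2*211*(-140/(-163)))/32365 = -57492170/83781537*1/34601 + (-8 + 2*44521 + 2*211*(-140*(-1/163)))*(1/32365) = -57492170/2898924961737 + (-8 + 89042 + 2*211*(140/163))*(1/32365) = -57492170/2898924961737 + (-8 + 89042 + 59080/163)*(1/32365) = -57492170/2898924961737 + (14571622/163)*(1/32365) = -57492170/2898924961737 + 14571622/5275495 = 42241735449140653264/15293264141018734815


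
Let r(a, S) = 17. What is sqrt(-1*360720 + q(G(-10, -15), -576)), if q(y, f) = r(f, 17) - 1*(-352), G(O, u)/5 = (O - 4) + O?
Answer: 3*I*sqrt(40039) ≈ 600.29*I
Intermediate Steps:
G(O, u) = -20 + 10*O (G(O, u) = 5*((O - 4) + O) = 5*((-4 + O) + O) = 5*(-4 + 2*O) = -20 + 10*O)
q(y, f) = 369 (q(y, f) = 17 - 1*(-352) = 17 + 352 = 369)
sqrt(-1*360720 + q(G(-10, -15), -576)) = sqrt(-1*360720 + 369) = sqrt(-360720 + 369) = sqrt(-360351) = 3*I*sqrt(40039)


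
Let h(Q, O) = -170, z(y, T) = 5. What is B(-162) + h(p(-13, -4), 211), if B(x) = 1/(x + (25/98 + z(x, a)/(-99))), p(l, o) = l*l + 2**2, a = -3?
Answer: -266865332/1569739 ≈ -170.01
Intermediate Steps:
p(l, o) = 4 + l**2 (p(l, o) = l**2 + 4 = 4 + l**2)
B(x) = 1/(1985/9702 + x) (B(x) = 1/(x + (25/98 + 5/(-99))) = 1/(x + (25*(1/98) + 5*(-1/99))) = 1/(x + (25/98 - 5/99)) = 1/(x + 1985/9702) = 1/(1985/9702 + x))
B(-162) + h(p(-13, -4), 211) = 9702/(1985 + 9702*(-162)) - 170 = 9702/(1985 - 1571724) - 170 = 9702/(-1569739) - 170 = 9702*(-1/1569739) - 170 = -9702/1569739 - 170 = -266865332/1569739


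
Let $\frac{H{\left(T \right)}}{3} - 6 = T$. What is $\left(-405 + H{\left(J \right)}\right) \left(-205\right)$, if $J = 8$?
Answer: $74415$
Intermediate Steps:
$H{\left(T \right)} = 18 + 3 T$
$\left(-405 + H{\left(J \right)}\right) \left(-205\right) = \left(-405 + \left(18 + 3 \cdot 8\right)\right) \left(-205\right) = \left(-405 + \left(18 + 24\right)\right) \left(-205\right) = \left(-405 + 42\right) \left(-205\right) = \left(-363\right) \left(-205\right) = 74415$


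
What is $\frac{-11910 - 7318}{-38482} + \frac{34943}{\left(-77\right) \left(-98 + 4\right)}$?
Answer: $\frac{741924395}{139266358} \approx 5.3274$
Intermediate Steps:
$\frac{-11910 - 7318}{-38482} + \frac{34943}{\left(-77\right) \left(-98 + 4\right)} = \left(-11910 - 7318\right) \left(- \frac{1}{38482}\right) + \frac{34943}{\left(-77\right) \left(-94\right)} = \left(-19228\right) \left(- \frac{1}{38482}\right) + \frac{34943}{7238} = \frac{9614}{19241} + 34943 \cdot \frac{1}{7238} = \frac{9614}{19241} + \frac{34943}{7238} = \frac{741924395}{139266358}$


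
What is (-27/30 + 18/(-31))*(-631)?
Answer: 289629/310 ≈ 934.29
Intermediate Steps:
(-27/30 + 18/(-31))*(-631) = (-27*1/30 + 18*(-1/31))*(-631) = (-9/10 - 18/31)*(-631) = -459/310*(-631) = 289629/310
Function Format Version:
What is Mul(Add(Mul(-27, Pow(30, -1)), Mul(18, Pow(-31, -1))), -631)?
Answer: Rational(289629, 310) ≈ 934.29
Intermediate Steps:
Mul(Add(Mul(-27, Pow(30, -1)), Mul(18, Pow(-31, -1))), -631) = Mul(Add(Mul(-27, Rational(1, 30)), Mul(18, Rational(-1, 31))), -631) = Mul(Add(Rational(-9, 10), Rational(-18, 31)), -631) = Mul(Rational(-459, 310), -631) = Rational(289629, 310)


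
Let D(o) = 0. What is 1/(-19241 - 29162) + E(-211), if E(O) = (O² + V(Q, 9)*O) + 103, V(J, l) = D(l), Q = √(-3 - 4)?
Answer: 2159935471/48403 ≈ 44624.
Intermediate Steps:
Q = I*√7 (Q = √(-7) = I*√7 ≈ 2.6458*I)
V(J, l) = 0
E(O) = 103 + O² (E(O) = (O² + 0*O) + 103 = (O² + 0) + 103 = O² + 103 = 103 + O²)
1/(-19241 - 29162) + E(-211) = 1/(-19241 - 29162) + (103 + (-211)²) = 1/(-48403) + (103 + 44521) = -1/48403 + 44624 = 2159935471/48403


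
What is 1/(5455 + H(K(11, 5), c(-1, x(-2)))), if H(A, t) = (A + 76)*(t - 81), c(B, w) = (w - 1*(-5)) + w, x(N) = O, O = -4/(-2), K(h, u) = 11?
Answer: -1/809 ≈ -0.0012361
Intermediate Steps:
O = 2 (O = -4*(-1/2) = 2)
x(N) = 2
c(B, w) = 5 + 2*w (c(B, w) = (w + 5) + w = (5 + w) + w = 5 + 2*w)
H(A, t) = (-81 + t)*(76 + A) (H(A, t) = (76 + A)*(-81 + t) = (-81 + t)*(76 + A))
1/(5455 + H(K(11, 5), c(-1, x(-2)))) = 1/(5455 + (-6156 - 81*11 + 76*(5 + 2*2) + 11*(5 + 2*2))) = 1/(5455 + (-6156 - 891 + 76*(5 + 4) + 11*(5 + 4))) = 1/(5455 + (-6156 - 891 + 76*9 + 11*9)) = 1/(5455 + (-6156 - 891 + 684 + 99)) = 1/(5455 - 6264) = 1/(-809) = -1/809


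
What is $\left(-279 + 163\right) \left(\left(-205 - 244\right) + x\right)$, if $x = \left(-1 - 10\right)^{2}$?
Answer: $38048$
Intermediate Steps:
$x = 121$ ($x = \left(-11\right)^{2} = 121$)
$\left(-279 + 163\right) \left(\left(-205 - 244\right) + x\right) = \left(-279 + 163\right) \left(\left(-205 - 244\right) + 121\right) = - 116 \left(-449 + 121\right) = \left(-116\right) \left(-328\right) = 38048$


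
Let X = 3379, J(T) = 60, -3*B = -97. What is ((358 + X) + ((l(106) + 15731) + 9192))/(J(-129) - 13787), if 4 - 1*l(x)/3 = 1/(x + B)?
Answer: -224507/107485 ≈ -2.0887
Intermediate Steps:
B = 97/3 (B = -⅓*(-97) = 97/3 ≈ 32.333)
l(x) = 12 - 3/(97/3 + x) (l(x) = 12 - 3/(x + 97/3) = 12 - 3/(97/3 + x))
((358 + X) + ((l(106) + 15731) + 9192))/(J(-129) - 13787) = ((358 + 3379) + ((3*(385 + 12*106)/(97 + 3*106) + 15731) + 9192))/(60 - 13787) = (3737 + ((3*(385 + 1272)/(97 + 318) + 15731) + 9192))/(-13727) = (3737 + ((3*1657/415 + 15731) + 9192))*(-1/13727) = (3737 + ((3*(1/415)*1657 + 15731) + 9192))*(-1/13727) = (3737 + ((4971/415 + 15731) + 9192))*(-1/13727) = (3737 + (6533336/415 + 9192))*(-1/13727) = (3737 + 10348016/415)*(-1/13727) = (11898871/415)*(-1/13727) = -224507/107485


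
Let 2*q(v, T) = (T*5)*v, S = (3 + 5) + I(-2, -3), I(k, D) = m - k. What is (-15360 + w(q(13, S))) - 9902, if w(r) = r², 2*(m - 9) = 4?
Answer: 1762177/4 ≈ 4.4054e+5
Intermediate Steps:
m = 11 (m = 9 + (½)*4 = 9 + 2 = 11)
I(k, D) = 11 - k
S = 21 (S = (3 + 5) + (11 - 1*(-2)) = 8 + (11 + 2) = 8 + 13 = 21)
q(v, T) = 5*T*v/2 (q(v, T) = ((T*5)*v)/2 = ((5*T)*v)/2 = (5*T*v)/2 = 5*T*v/2)
(-15360 + w(q(13, S))) - 9902 = (-15360 + ((5/2)*21*13)²) - 9902 = (-15360 + (1365/2)²) - 9902 = (-15360 + 1863225/4) - 9902 = 1801785/4 - 9902 = 1762177/4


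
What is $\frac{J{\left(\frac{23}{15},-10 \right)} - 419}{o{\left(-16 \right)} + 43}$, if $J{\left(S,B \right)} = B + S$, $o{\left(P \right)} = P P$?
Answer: $- \frac{6412}{4485} \approx -1.4297$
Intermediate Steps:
$o{\left(P \right)} = P^{2}$
$\frac{J{\left(\frac{23}{15},-10 \right)} - 419}{o{\left(-16 \right)} + 43} = \frac{\left(-10 + \frac{23}{15}\right) - 419}{\left(-16\right)^{2} + 43} = \frac{\left(-10 + 23 \cdot \frac{1}{15}\right) - 419}{256 + 43} = \frac{\left(-10 + \frac{23}{15}\right) - 419}{299} = \left(- \frac{127}{15} - 419\right) \frac{1}{299} = \left(- \frac{6412}{15}\right) \frac{1}{299} = - \frac{6412}{4485}$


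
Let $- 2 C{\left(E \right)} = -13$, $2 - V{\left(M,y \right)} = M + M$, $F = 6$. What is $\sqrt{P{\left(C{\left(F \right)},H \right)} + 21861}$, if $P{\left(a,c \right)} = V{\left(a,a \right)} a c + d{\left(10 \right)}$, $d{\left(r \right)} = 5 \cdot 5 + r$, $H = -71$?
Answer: $\frac{\sqrt{107890}}{2} \approx 164.23$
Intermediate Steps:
$V{\left(M,y \right)} = 2 - 2 M$ ($V{\left(M,y \right)} = 2 - \left(M + M\right) = 2 - 2 M$)
$C{\left(E \right)} = \frac{13}{2}$ ($C{\left(E \right)} = \left(- \frac{1}{2}\right) \left(-13\right) = \frac{13}{2}$)
$d{\left(r \right)} = 25 + r$
$P{\left(a,c \right)} = 35 + a c \left(2 - 2 a\right)$ ($P{\left(a,c \right)} = \left(2 - 2 a\right) a c + \left(25 + 10\right) = a \left(2 - 2 a\right) c + 35 = a c \left(2 - 2 a\right) + 35 = 35 + a c \left(2 - 2 a\right)$)
$\sqrt{P{\left(C{\left(F \right)},H \right)} + 21861} = \sqrt{\left(35 - 13 \left(-71\right) \left(-1 + \frac{13}{2}\right)\right) + 21861} = \sqrt{\left(35 - 13 \left(-71\right) \frac{11}{2}\right) + 21861} = \sqrt{\left(35 + \frac{10153}{2}\right) + 21861} = \sqrt{\frac{10223}{2} + 21861} = \sqrt{\frac{53945}{2}} = \frac{\sqrt{107890}}{2}$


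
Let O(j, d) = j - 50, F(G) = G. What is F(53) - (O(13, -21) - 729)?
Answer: 819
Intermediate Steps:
O(j, d) = -50 + j
F(53) - (O(13, -21) - 729) = 53 - ((-50 + 13) - 729) = 53 - (-37 - 729) = 53 - 1*(-766) = 53 + 766 = 819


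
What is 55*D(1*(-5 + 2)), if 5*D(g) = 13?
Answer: 143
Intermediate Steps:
D(g) = 13/5 (D(g) = (⅕)*13 = 13/5)
55*D(1*(-5 + 2)) = 55*(13/5) = 143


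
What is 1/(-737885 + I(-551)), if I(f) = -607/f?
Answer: -551/406574028 ≈ -1.3552e-6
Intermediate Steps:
1/(-737885 + I(-551)) = 1/(-737885 - 607/(-551)) = 1/(-737885 - 607*(-1/551)) = 1/(-737885 + 607/551) = 1/(-406574028/551) = -551/406574028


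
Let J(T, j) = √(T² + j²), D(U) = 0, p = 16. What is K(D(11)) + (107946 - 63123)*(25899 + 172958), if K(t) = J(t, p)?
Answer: 8913367327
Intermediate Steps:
K(t) = √(256 + t²) (K(t) = √(t² + 16²) = √(t² + 256) = √(256 + t²))
K(D(11)) + (107946 - 63123)*(25899 + 172958) = √(256 + 0²) + (107946 - 63123)*(25899 + 172958) = √(256 + 0) + 44823*198857 = √256 + 8913367311 = 16 + 8913367311 = 8913367327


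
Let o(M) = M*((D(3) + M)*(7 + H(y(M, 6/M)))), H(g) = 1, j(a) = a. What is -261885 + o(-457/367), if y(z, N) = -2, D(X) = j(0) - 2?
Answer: -35268674469/134689 ≈ -2.6185e+5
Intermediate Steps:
D(X) = -2 (D(X) = 0 - 2 = -2)
o(M) = M*(-16 + 8*M) (o(M) = M*((-2 + M)*(7 + 1)) = M*((-2 + M)*8) = M*(-16 + 8*M))
-261885 + o(-457/367) = -261885 + 8*(-457/367)*(-2 - 457/367) = -261885 + 8*(-457/367)*(-1191/367) = -261885 + 4354296/134689 = -35268674469/134689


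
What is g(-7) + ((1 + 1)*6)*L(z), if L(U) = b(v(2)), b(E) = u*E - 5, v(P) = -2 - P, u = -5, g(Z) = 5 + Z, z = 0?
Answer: 178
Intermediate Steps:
b(E) = -5 - 5*E (b(E) = -5*E - 5 = -5 - 5*E)
L(U) = 15 (L(U) = -5 - 5*(-2 - 1*2) = -5 - 5*(-2 - 2) = -5 - 5*(-4) = -5 + 20 = 15)
g(-7) + ((1 + 1)*6)*L(z) = (5 - 7) + ((1 + 1)*6)*15 = -2 + (2*6)*15 = -2 + 12*15 = -2 + 180 = 178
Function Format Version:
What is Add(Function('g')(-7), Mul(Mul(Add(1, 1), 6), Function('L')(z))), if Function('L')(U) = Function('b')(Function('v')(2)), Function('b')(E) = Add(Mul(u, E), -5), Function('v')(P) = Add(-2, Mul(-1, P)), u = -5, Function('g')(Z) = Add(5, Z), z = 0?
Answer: 178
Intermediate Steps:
Function('b')(E) = Add(-5, Mul(-5, E)) (Function('b')(E) = Add(Mul(-5, E), -5) = Add(-5, Mul(-5, E)))
Function('L')(U) = 15 (Function('L')(U) = Add(-5, Mul(-5, Add(-2, Mul(-1, 2)))) = Add(-5, Mul(-5, Add(-2, -2))) = Add(-5, Mul(-5, -4)) = Add(-5, 20) = 15)
Add(Function('g')(-7), Mul(Mul(Add(1, 1), 6), Function('L')(z))) = Add(Add(5, -7), Mul(Mul(Add(1, 1), 6), 15)) = Add(-2, Mul(Mul(2, 6), 15)) = Add(-2, Mul(12, 15)) = Add(-2, 180) = 178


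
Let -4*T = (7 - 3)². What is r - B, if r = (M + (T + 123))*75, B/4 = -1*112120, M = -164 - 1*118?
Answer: 436255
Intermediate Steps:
T = -4 (T = -(7 - 3)²/4 = -¼*4² = -¼*16 = -4)
M = -282 (M = -164 - 118 = -282)
B = -448480 (B = 4*(-1*112120) = 4*(-112120) = -448480)
r = -12225 (r = (-282 + (-4 + 123))*75 = (-282 + 119)*75 = -163*75 = -12225)
r - B = -12225 - 1*(-448480) = -12225 + 448480 = 436255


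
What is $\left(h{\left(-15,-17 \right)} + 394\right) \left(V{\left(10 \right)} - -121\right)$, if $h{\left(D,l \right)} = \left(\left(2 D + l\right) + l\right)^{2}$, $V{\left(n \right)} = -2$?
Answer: $534310$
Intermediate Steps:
$h{\left(D,l \right)} = \left(2 D + 2 l\right)^{2}$ ($h{\left(D,l \right)} = \left(\left(l + 2 D\right) + l\right)^{2} = \left(2 D + 2 l\right)^{2}$)
$\left(h{\left(-15,-17 \right)} + 394\right) \left(V{\left(10 \right)} - -121\right) = \left(4 \left(-15 - 17\right)^{2} + 394\right) \left(-2 - -121\right) = \left(4 \left(-32\right)^{2} + 394\right) \left(-2 + 121\right) = \left(4 \cdot 1024 + 394\right) 119 = \left(4096 + 394\right) 119 = 4490 \cdot 119 = 534310$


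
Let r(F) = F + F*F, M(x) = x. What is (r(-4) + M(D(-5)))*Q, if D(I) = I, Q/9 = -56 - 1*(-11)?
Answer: -2835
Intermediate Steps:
Q = -405 (Q = 9*(-56 - 1*(-11)) = 9*(-56 + 11) = 9*(-45) = -405)
r(F) = F + F²
(r(-4) + M(D(-5)))*Q = (-4*(1 - 4) - 5)*(-405) = (-4*(-3) - 5)*(-405) = (12 - 5)*(-405) = 7*(-405) = -2835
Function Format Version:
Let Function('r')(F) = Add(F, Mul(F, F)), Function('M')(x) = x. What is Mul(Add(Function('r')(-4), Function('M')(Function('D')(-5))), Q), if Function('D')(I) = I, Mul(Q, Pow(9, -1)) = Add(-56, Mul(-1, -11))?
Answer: -2835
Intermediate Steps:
Q = -405 (Q = Mul(9, Add(-56, Mul(-1, -11))) = Mul(9, Add(-56, 11)) = Mul(9, -45) = -405)
Function('r')(F) = Add(F, Pow(F, 2))
Mul(Add(Function('r')(-4), Function('M')(Function('D')(-5))), Q) = Mul(Add(Mul(-4, Add(1, -4)), -5), -405) = Mul(Add(Mul(-4, -3), -5), -405) = Mul(Add(12, -5), -405) = Mul(7, -405) = -2835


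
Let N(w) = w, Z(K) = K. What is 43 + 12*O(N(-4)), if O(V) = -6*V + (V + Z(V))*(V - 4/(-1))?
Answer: 331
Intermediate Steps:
O(V) = -6*V + 2*V*(4 + V) (O(V) = -6*V + (V + V)*(V - 4/(-1)) = -6*V + (2*V)*(V - 4*(-1)) = -6*V + (2*V)*(V + 4) = -6*V + (2*V)*(4 + V) = -6*V + 2*V*(4 + V))
43 + 12*O(N(-4)) = 43 + 12*(2*(-4)*(1 - 4)) = 43 + 12*(2*(-4)*(-3)) = 43 + 12*24 = 43 + 288 = 331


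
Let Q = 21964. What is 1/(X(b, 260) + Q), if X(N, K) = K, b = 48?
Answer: 1/22224 ≈ 4.4996e-5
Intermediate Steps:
1/(X(b, 260) + Q) = 1/(260 + 21964) = 1/22224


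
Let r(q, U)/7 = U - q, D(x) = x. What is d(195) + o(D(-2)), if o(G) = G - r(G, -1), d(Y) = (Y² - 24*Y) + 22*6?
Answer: 33468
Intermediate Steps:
r(q, U) = -7*q + 7*U (r(q, U) = 7*(U - q) = -7*q + 7*U)
d(Y) = 132 + Y² - 24*Y (d(Y) = (Y² - 24*Y) + 132 = 132 + Y² - 24*Y)
o(G) = 7 + 8*G (o(G) = G - (-7*G + 7*(-1)) = G - (-7*G - 7) = G - (-7 - 7*G) = G + (7 + 7*G) = 7 + 8*G)
d(195) + o(D(-2)) = (132 + 195² - 24*195) + (7 + 8*(-2)) = (132 + 38025 - 4680) + (7 - 16) = 33477 - 9 = 33468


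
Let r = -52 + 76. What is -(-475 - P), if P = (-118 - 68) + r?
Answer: 313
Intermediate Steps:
r = 24
P = -162 (P = (-118 - 68) + 24 = -186 + 24 = -162)
-(-475 - P) = -(-475 - 1*(-162)) = -(-475 + 162) = -1*(-313) = 313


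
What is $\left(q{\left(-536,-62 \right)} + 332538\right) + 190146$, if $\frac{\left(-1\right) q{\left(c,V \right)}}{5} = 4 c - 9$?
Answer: $533449$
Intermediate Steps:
$q{\left(c,V \right)} = 45 - 20 c$ ($q{\left(c,V \right)} = - 5 \left(4 c - 9\right) = - 5 \left(-9 + 4 c\right) = 45 - 20 c$)
$\left(q{\left(-536,-62 \right)} + 332538\right) + 190146 = \left(\left(45 - -10720\right) + 332538\right) + 190146 = \left(\left(45 + 10720\right) + 332538\right) + 190146 = \left(10765 + 332538\right) + 190146 = 343303 + 190146 = 533449$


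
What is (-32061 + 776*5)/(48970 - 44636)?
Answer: -28181/4334 ≈ -6.5023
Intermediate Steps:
(-32061 + 776*5)/(48970 - 44636) = (-32061 + 3880)/4334 = -28181*1/4334 = -28181/4334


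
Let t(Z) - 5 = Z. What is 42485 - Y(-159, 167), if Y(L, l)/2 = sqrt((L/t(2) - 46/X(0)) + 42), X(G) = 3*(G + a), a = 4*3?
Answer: 42485 - sqrt(31766)/21 ≈ 42477.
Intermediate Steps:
a = 12
t(Z) = 5 + Z
X(G) = 36 + 3*G (X(G) = 3*(G + 12) = 3*(12 + G) = 36 + 3*G)
Y(L, l) = 2*sqrt(733/18 + L/7) (Y(L, l) = 2*sqrt((L/(5 + 2) - 46/(36 + 3*0)) + 42) = 2*sqrt((L/7 - 46/(36 + 0)) + 42) = 2*sqrt((L*(1/7) - 46/36) + 42) = 2*sqrt((L/7 - 46*1/36) + 42) = 2*sqrt((L/7 - 23/18) + 42) = 2*sqrt((-23/18 + L/7) + 42) = 2*sqrt(733/18 + L/7))
42485 - Y(-159, 167) = 42485 - sqrt(71834 + 252*(-159))/21 = 42485 - sqrt(71834 - 40068)/21 = 42485 - sqrt(31766)/21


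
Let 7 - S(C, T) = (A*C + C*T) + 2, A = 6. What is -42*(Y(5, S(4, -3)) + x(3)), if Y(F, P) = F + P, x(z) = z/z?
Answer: 42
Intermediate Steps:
x(z) = 1
S(C, T) = 5 - 6*C - C*T (S(C, T) = 7 - ((6*C + C*T) + 2) = 7 - (2 + 6*C + C*T) = 7 + (-2 - 6*C - C*T) = 5 - 6*C - C*T)
-42*(Y(5, S(4, -3)) + x(3)) = -42*((5 + (5 - 6*4 - 1*4*(-3))) + 1) = -42*((5 + (5 - 24 + 12)) + 1) = -42*((5 - 7) + 1) = -42*(-2 + 1) = -42*(-1) = 42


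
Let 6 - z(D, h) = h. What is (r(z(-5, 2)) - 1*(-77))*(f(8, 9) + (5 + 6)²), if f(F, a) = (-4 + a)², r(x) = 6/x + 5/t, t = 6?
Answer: 34748/3 ≈ 11583.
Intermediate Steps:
z(D, h) = 6 - h
r(x) = ⅚ + 6/x (r(x) = 6/x + 5/6 = 6/x + 5*(⅙) = 6/x + ⅚ = ⅚ + 6/x)
(r(z(-5, 2)) - 1*(-77))*(f(8, 9) + (5 + 6)²) = ((⅚ + 6/(6 - 1*2)) - 1*(-77))*((-4 + 9)² + (5 + 6)²) = ((⅚ + 6/(6 - 2)) + 77)*(5² + 11²) = ((⅚ + 6/4) + 77)*(25 + 121) = ((⅚ + 6*(¼)) + 77)*146 = ((⅚ + 3/2) + 77)*146 = (7/3 + 77)*146 = (238/3)*146 = 34748/3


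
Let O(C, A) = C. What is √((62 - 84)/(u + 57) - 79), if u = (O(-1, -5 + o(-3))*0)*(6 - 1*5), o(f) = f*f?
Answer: 5*I*√10317/57 ≈ 8.9099*I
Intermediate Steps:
o(f) = f²
u = 0 (u = (-1*0)*(6 - 1*5) = 0*(6 - 5) = 0*1 = 0)
√((62 - 84)/(u + 57) - 79) = √((62 - 84)/(0 + 57) - 79) = √(-22/57 - 79) = √(-4525/57) = 5*I*√10317/57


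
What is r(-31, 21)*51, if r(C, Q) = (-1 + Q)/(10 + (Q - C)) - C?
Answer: 49521/31 ≈ 1597.5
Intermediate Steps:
r(C, Q) = -C + (-1 + Q)/(10 + Q - C) (r(C, Q) = (-1 + Q)/(10 + Q - C) - C = -C + (-1 + Q)/(10 + Q - C))
r(-31, 21)*51 = ((-1 + 21 + (-31)² - 10*(-31) - 1*(-31)*21)/(10 + 21 - 1*(-31)))*51 = ((-1 + 21 + 961 + 310 + 651)/(10 + 21 + 31))*51 = (1942/62)*51 = ((1/62)*1942)*51 = (971/31)*51 = 49521/31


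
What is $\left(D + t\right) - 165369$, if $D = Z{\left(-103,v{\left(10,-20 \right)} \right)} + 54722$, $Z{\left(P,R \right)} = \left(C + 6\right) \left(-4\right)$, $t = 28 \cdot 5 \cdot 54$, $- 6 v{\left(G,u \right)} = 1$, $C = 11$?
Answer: $-103155$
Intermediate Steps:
$v{\left(G,u \right)} = - \frac{1}{6}$ ($v{\left(G,u \right)} = \left(- \frac{1}{6}\right) 1 = - \frac{1}{6}$)
$t = 7560$ ($t = 140 \cdot 54 = 7560$)
$Z{\left(P,R \right)} = -68$ ($Z{\left(P,R \right)} = \left(11 + 6\right) \left(-4\right) = 17 \left(-4\right) = -68$)
$D = 54654$ ($D = -68 + 54722 = 54654$)
$\left(D + t\right) - 165369 = \left(54654 + 7560\right) - 165369 = 62214 - 165369 = -103155$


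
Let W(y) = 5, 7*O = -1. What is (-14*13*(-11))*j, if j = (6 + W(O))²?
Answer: 242242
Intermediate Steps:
O = -⅐ (O = (⅐)*(-1) = -⅐ ≈ -0.14286)
j = 121 (j = (6 + 5)² = 11² = 121)
(-14*13*(-11))*j = (-14*13*(-11))*121 = -182*(-11)*121 = 2002*121 = 242242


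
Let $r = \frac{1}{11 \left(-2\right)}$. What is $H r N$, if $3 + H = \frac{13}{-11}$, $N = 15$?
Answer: $\frac{345}{121} \approx 2.8512$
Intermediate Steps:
$r = - \frac{1}{22}$ ($r = \frac{1}{-22} = - \frac{1}{22} \approx -0.045455$)
$H = - \frac{46}{11}$ ($H = -3 + \frac{13}{-11} = -3 + 13 \left(- \frac{1}{11}\right) = -3 - \frac{13}{11} = - \frac{46}{11} \approx -4.1818$)
$H r N = \left(- \frac{46}{11}\right) \left(- \frac{1}{22}\right) 15 = \frac{23}{121} \cdot 15 = \frac{345}{121}$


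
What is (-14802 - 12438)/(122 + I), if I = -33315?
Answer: 27240/33193 ≈ 0.82065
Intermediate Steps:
(-14802 - 12438)/(122 + I) = (-14802 - 12438)/(122 - 33315) = -27240/(-33193) = -27240*(-1/33193) = 27240/33193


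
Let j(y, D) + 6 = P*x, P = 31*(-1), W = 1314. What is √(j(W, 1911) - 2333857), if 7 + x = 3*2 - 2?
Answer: I*√2333770 ≈ 1527.7*I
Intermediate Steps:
P = -31
x = -3 (x = -7 + (3*2 - 2) = -7 + (6 - 2) = -7 + 4 = -3)
j(y, D) = 87 (j(y, D) = -6 - 31*(-3) = -6 + 93 = 87)
√(j(W, 1911) - 2333857) = √(87 - 2333857) = √(-2333770) = I*√2333770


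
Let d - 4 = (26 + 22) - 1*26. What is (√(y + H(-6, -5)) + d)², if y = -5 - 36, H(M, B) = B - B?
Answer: (26 + I*√41)² ≈ 635.0 + 332.96*I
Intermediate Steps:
H(M, B) = 0
y = -41
d = 26 (d = 4 + ((26 + 22) - 1*26) = 4 + (48 - 26) = 4 + 22 = 26)
(√(y + H(-6, -5)) + d)² = (√(-41 + 0) + 26)² = (√(-41) + 26)² = (I*√41 + 26)² = (26 + I*√41)²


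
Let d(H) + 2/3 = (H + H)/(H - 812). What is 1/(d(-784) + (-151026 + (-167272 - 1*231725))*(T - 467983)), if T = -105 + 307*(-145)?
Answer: 19/5356925357517 ≈ 3.5468e-12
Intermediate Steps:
d(H) = -⅔ + 2*H/(-812 + H) (d(H) = -⅔ + (H + H)/(H - 812) = -⅔ + (2*H)/(-812 + H) = -⅔ + 2*H/(-812 + H))
T = -44620 (T = -105 - 44515 = -44620)
1/(d(-784) + (-151026 + (-167272 - 1*231725))*(T - 467983)) = 1/(4*(406 - 784)/(3*(-812 - 784)) + (-151026 + (-167272 - 1*231725))*(-44620 - 467983)) = 1/((4/3)*(-378)/(-1596) + (-151026 + (-167272 - 231725))*(-512603)) = 1/((4/3)*(-1/1596)*(-378) + (-151026 - 398997)*(-512603)) = 1/(6/19 - 550023*(-512603)) = 1/(6/19 + 281943439869) = 1/(5356925357517/19) = 19/5356925357517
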